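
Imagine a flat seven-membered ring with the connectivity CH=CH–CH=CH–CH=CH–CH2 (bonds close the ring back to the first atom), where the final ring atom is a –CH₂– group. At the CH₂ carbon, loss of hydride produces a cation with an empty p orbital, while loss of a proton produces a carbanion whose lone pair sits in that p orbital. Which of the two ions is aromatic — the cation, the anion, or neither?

The cation

In both ions every ring atom is sp² and contributes a p orbital, so both rings are fully conjugated.
Cation: 3 × 2 + 0 = 6 π electrons → 4(1)+2, aromatic.
Anion: 3 × 2 + 2 = 8 π electrons → 4(2), antiaromatic.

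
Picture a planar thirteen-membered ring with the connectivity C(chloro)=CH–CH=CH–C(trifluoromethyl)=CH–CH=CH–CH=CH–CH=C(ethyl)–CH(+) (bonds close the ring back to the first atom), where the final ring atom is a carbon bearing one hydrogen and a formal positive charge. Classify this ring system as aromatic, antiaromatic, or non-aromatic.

The p orbitals form a continuous loop: every atom in a ring double bond is sp² and brings one electron to the p orbital; the carbocation has an empty p orbital. The ring is fully conjugated.
Counting π electrons: 6 × 2 = 12 from the double-bond units + 0 from the CH(+) atom = 12.
12 is a 4n count (n = 3), so the planar conjugated ring is antiaromatic.

Antiaromatic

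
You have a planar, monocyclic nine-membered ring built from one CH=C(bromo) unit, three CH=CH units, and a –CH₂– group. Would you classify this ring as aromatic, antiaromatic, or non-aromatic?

The CH2 carbon is saturated: the tetrahedral CH₂ carbon is sp³ and has no p orbital in the ring π system. Conjugation is not continuous around the ring.
A ring that is not fully conjugated cannot be aromatic or antiaromatic regardless of its π-electron count.

Non-aromatic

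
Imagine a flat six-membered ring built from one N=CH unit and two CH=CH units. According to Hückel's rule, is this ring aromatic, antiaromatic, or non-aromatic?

Check conjugation: every atom in a ring double bond is sp² and brings one electron to the p orbital; the doubly-bonded nitrogens are pyridine-type — their lone pairs lie in the ring plane, leaving one electron in the p orbital — every position has a p orbital, so the cyclic π system is continuous.
Tallying contributions gives 3 × 2 = 6 from the 3 double-bond units.
With 6 π electrons (n = 1), the Hückel 4n+2 condition holds.

Aromatic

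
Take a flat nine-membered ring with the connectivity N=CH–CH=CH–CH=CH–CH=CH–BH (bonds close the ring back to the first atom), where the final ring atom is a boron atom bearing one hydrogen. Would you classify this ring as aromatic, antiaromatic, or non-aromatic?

Antiaromatic

The p orbitals form a continuous loop: the double-bond atoms are sp², each contributing one p electron; each =N– nitrogen is pyridine-type (lone pair in the sp² plane, one electron in the p orbital); the boron has an empty p orbital. The ring is fully conjugated.
Tallying contributions gives 4 × 2 = 8 from the double-bond units + 0 from the BH atom = 8.
A 4n π count (8, n = 2) in a planar conjugated ring means antiaromatic.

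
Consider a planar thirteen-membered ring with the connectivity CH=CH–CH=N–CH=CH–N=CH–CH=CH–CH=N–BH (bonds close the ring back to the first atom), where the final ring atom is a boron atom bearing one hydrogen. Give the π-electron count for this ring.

12

Every ring atom contributes a p orbital perpendicular to the ring (every atom in a ring double bond is sp² and brings one electron to the p orbital; each sp² =N– keeps its lone pair in-plane and puts one electron into the π system; the boron has an empty p orbital), so the π system is cyclic and fully conjugated.
Counting π electrons: 6 × 2 = 12 from the double-bond units + 0 from the BH atom = 12.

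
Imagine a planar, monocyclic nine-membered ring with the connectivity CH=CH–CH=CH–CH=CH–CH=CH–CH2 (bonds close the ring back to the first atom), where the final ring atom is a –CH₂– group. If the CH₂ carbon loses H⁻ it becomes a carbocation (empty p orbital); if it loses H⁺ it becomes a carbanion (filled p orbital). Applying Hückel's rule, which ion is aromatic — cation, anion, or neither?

In both ions every ring atom is sp² and contributes a p orbital, so both rings are fully conjugated.
Cation: 4 × 2 + 0 = 8 π electrons → 4(2), antiaromatic.
Anion: 4 × 2 + 2 = 10 π electrons → 4(2)+2, aromatic.

The anion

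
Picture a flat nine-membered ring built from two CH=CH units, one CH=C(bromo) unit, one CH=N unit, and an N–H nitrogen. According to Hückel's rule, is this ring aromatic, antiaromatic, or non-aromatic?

Check conjugation: the double-bond atoms are sp², each contributing one p electron; the doubly-bonded nitrogens are pyridine-type — their lone pairs lie in the ring plane, leaving one electron in the p orbital; the pyrrole-type nitrogen donates its lone pair from the p orbital — every position has a p orbital, so the cyclic π system is continuous.
Tallying contributions gives 4 × 2 = 8 from the double-bond units + 2 from the NH atom = 10.
10 = 4(2) + 2, which satisfies Hückel's 4n+2 rule.

Aromatic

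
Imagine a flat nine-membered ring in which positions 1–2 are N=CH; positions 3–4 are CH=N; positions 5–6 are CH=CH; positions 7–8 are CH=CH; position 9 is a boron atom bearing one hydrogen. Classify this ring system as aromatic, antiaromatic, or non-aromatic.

All ring atoms are sp² and supply a p orbital to the ring (each doubly-bonded ring atom is sp² with one p-orbital electron; each =N– nitrogen is pyridine-type (lone pair in the sp² plane, one electron in the p orbital); the boron has an empty p orbital); the conjugation is uninterrupted.
Counting π electrons: 4 × 2 = 8 from the double-bond units + 0 from the BH atom = 8.
8 = 4(2); a planar, fully conjugated 4n system is antiaromatic.

Antiaromatic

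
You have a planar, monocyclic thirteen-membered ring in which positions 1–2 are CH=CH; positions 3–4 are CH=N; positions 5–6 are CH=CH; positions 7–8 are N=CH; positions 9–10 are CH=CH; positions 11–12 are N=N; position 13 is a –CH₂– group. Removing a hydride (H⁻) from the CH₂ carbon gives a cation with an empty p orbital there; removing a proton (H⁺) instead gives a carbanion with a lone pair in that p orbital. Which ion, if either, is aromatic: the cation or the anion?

The anion

In both ions every ring atom is sp² and contributes a p orbital, so both rings are fully conjugated.
Cation: 6 × 2 + 0 = 12 π electrons → 4(3), antiaromatic.
Anion: 6 × 2 + 2 = 14 π electrons → 4(3)+2, aromatic.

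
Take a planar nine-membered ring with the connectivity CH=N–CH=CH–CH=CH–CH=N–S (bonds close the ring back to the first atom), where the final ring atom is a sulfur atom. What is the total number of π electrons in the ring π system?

10

Every ring atom contributes a p orbital perpendicular to the ring (each doubly-bonded ring atom is sp² with one p-orbital electron; each sp² =N– keeps its lone pair in-plane and puts one electron into the π system; the sulfur donates one lone pair from its p orbital), so the π system is cyclic and fully conjugated.
Counting π electrons: 4 × 2 = 8 from the double-bond units + 2 from the S atom = 10.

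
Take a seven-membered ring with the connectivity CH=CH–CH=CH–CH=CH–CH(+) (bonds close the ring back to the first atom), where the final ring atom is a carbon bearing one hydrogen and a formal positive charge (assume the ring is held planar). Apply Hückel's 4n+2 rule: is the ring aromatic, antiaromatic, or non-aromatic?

Check conjugation: every atom in a ring double bond is sp² and brings one electron to the p orbital; the carbocation has an empty p orbital — every position has a p orbital, so the cyclic π system is continuous.
Tallying contributions gives 3 × 2 = 6 from the double-bond units + 0 from the CH(+) atom = 6.
6 = 4(1) + 2, which satisfies Hückel's 4n+2 rule.
This is the tropylium cation.

Aromatic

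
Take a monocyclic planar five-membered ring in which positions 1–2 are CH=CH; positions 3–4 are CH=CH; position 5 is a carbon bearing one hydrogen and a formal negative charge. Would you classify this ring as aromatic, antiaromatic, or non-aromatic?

Aromatic

All ring atoms are sp² and supply a p orbital to the ring (the double-bond atoms are sp², each contributing one p electron; the carbanion's lone pair occupies the p orbital); the conjugation is uninterrupted.
Adding the contributions, 2 × 2 = 4 from the double-bond units + 2 from the CH(-) atom = 6.
That gives a 4n+2 count (6, n = 1).
This is the cyclopentadienyl anion.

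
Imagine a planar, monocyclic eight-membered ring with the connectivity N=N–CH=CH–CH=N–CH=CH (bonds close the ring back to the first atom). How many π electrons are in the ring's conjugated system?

The p orbitals form a continuous loop: every atom in a ring double bond is sp² and brings one electron to the p orbital; each =N– nitrogen is pyridine-type (lone pair in the sp² plane, one electron in the p orbital). The ring is fully conjugated.
Adding the contributions, 4 × 2 = 8 from the 4 double-bond units.

8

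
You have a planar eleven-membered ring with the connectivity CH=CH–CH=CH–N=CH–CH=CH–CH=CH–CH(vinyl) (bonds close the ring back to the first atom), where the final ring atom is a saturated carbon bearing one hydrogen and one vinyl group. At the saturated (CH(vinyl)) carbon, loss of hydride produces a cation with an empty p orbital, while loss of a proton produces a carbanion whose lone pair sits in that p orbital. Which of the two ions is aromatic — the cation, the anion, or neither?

The cation

Once that carbon is sp², every ring atom has a p orbital and both ions are fully conjugated.
Cation: 5 × 2 + 0 = 10 π electrons → 4(2)+2, aromatic.
Anion: 5 × 2 + 2 = 12 π electrons → 4(3), antiaromatic.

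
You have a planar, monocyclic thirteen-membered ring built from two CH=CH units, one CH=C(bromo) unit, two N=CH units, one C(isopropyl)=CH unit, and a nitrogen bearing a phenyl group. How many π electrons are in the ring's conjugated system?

Check conjugation: the double-bond atoms are sp², each contributing one p electron; each sp² =N– keeps its lone pair in-plane and puts one electron into the π system; the pyrrole-type nitrogen donates its lone pair from the p orbital — every position has a p orbital, so the cyclic π system is continuous.
Adding the contributions, 6 × 2 = 12 from the double-bond units + 2 from the N(phenyl) atom = 14.

14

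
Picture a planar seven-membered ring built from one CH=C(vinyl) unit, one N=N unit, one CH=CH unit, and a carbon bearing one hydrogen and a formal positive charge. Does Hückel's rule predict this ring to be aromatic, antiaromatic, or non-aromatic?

All ring atoms are sp² and supply a p orbital to the ring (each doubly-bonded ring atom is sp² with one p-orbital electron; the doubly-bonded nitrogens are pyridine-type — their lone pairs lie in the ring plane, leaving one electron in the p orbital; the carbocation has an empty p orbital); the conjugation is uninterrupted.
Counting π electrons: 3 × 2 = 6 from the double-bond units + 0 from the CH(+) atom = 6.
With 6 π electrons (n = 1), the Hückel 4n+2 condition holds.

Aromatic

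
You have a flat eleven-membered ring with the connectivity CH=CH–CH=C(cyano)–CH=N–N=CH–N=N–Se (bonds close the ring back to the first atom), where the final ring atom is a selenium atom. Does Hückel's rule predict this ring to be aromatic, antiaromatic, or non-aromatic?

Antiaromatic

All ring atoms are sp² and supply a p orbital to the ring (the double-bond atoms are sp², each contributing one p electron; each sp² =N– keeps its lone pair in-plane and puts one electron into the π system; the selenium donates one lone pair from its p orbital); the conjugation is uninterrupted.
Adding the contributions, 5 × 2 = 10 from the double-bond units + 2 from the Se atom = 12.
A 4n π count (12, n = 3) in a planar conjugated ring means antiaromatic.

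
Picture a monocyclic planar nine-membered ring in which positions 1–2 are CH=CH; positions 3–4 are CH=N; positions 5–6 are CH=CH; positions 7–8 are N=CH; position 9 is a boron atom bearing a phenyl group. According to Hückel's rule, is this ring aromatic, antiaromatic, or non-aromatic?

All ring atoms are sp² and supply a p orbital to the ring (every atom in a ring double bond is sp² and brings one electron to the p orbital; each =N– nitrogen is pyridine-type (lone pair in the sp² plane, one electron in the p orbital); the boron has an empty p orbital); the conjugation is uninterrupted.
Counting π electrons: 4 × 2 = 8 from the double-bond units + 0 from the B(phenyl) atom = 8.
A 4n π count (8, n = 2) in a planar conjugated ring means antiaromatic.

Antiaromatic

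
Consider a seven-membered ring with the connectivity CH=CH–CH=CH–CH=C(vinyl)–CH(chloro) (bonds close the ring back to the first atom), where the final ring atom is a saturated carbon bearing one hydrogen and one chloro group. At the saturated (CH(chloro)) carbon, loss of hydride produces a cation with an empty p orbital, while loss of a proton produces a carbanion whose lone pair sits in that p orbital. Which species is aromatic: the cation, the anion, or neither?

The cation

Both ions have a continuous loop of p orbitals — each ring atom is sp².
Cation: 3 × 2 + 0 = 6 π electrons → 4(1)+2, aromatic.
Anion: 3 × 2 + 2 = 8 π electrons → 4(2), antiaromatic.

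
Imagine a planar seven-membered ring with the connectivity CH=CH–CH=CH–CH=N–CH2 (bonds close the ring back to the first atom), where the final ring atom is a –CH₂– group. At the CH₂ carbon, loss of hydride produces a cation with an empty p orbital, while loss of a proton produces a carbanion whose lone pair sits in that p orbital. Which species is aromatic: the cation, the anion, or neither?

In both ions every ring atom is sp² and contributes a p orbital, so both rings are fully conjugated.
Cation: 3 × 2 + 0 = 6 π electrons → 4(1)+2, aromatic.
Anion: 3 × 2 + 2 = 8 π electrons → 4(2), antiaromatic.

The cation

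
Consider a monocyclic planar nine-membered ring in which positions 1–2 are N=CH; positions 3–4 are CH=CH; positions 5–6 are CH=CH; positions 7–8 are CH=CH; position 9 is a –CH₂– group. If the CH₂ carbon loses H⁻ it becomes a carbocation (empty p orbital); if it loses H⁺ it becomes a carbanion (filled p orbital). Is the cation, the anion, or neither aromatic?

The anion

In both ions every ring atom is sp² and contributes a p orbital, so both rings are fully conjugated.
Cation: 4 × 2 + 0 = 8 π electrons → 4(2), antiaromatic.
Anion: 4 × 2 + 2 = 10 π electrons → 4(2)+2, aromatic.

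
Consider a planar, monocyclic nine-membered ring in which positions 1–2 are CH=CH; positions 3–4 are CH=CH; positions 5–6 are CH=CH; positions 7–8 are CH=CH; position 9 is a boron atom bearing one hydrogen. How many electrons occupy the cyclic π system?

Check conjugation: every atom in a ring double bond is sp² and brings one electron to the p orbital; the boron has an empty p orbital — every position has a p orbital, so the cyclic π system is continuous.
π-electron count: 4 × 2 = 8 from the double-bond units + 0 from the BH atom = 8.

8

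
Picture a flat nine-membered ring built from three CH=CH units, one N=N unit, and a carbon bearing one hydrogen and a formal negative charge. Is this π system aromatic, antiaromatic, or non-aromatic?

Every ring atom contributes a p orbital perpendicular to the ring (the double-bond atoms are sp², each contributing one p electron; each sp² =N– keeps its lone pair in-plane and puts one electron into the π system; the carbanion's lone pair occupies the p orbital), so the π system is cyclic and fully conjugated.
Adding the contributions, 4 × 2 = 8 from the double-bond units + 2 from the CH(-) atom = 10.
10 = 4(2) + 2, which satisfies Hückel's 4n+2 rule.

Aromatic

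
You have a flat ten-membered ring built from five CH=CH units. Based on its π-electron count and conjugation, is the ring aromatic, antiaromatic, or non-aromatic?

Every ring atom contributes a p orbital perpendicular to the ring (each doubly-bonded ring atom is sp² with one p-orbital electron), so the π system is cyclic and fully conjugated.
Counting π electrons: 5 × 2 = 10 from the 5 double-bond units.
10 = 4(2) + 2, which satisfies Hückel's 4n+2 rule.

Aromatic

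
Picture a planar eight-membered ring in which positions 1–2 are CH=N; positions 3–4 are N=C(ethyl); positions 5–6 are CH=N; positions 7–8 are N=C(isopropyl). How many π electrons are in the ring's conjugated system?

8

Every ring atom contributes a p orbital perpendicular to the ring (each doubly-bonded ring atom is sp² with one p-orbital electron; each =N– nitrogen is pyridine-type (lone pair in the sp² plane, one electron in the p orbital)), so the π system is cyclic and fully conjugated.
Adding the contributions, 4 × 2 = 8 from the 4 double-bond units.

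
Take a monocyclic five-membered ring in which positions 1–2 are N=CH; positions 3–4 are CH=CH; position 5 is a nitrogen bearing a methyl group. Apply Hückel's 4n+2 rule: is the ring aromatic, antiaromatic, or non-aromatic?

Aromatic

The p orbitals form a continuous loop: the double-bond atoms are sp², each contributing one p electron; each =N– nitrogen is pyridine-type (lone pair in the sp² plane, one electron in the p orbital); the pyrrole-type nitrogen donates its lone pair from the p orbital. The ring is fully conjugated.
Counting π electrons: 2 × 2 = 4 from the double-bond units + 2 from the N(methyl) atom = 6.
That gives a 4n+2 count (6, n = 1).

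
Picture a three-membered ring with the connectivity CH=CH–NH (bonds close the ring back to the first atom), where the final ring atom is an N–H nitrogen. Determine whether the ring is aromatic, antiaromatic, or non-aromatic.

Check conjugation: each doubly-bonded ring atom is sp² with one p-orbital electron; the pyrrole-type nitrogen donates its lone pair from the p orbital — every position has a p orbital, so the cyclic π system is continuous.
Counting π electrons: 1 × 2 = 2 from the double-bond unit + 2 from the NH atom = 4.
4 is a 4n count (n = 1), so the planar conjugated ring is antiaromatic.

Antiaromatic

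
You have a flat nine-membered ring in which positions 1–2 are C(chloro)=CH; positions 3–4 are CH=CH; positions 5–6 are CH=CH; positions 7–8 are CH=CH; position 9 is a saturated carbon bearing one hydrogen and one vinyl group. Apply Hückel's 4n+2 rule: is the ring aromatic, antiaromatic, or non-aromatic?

Because that saturated carbon is sp³ and has no p orbital in the ring π system at the CH(vinyl) position, the π system cannot extend all the way around the ring.
Hückel's rule only applies to fully conjugated rings, so this one is simply non-aromatic.

Non-aromatic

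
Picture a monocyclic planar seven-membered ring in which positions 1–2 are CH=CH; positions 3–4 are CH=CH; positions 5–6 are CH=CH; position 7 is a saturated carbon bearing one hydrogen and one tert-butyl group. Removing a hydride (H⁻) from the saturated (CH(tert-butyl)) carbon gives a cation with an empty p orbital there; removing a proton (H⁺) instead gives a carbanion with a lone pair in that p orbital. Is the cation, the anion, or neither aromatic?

The cation

Once that carbon is sp², every ring atom has a p orbital and both ions are fully conjugated.
Cation: 3 × 2 + 0 = 6 π electrons → 4(1)+2, aromatic.
Anion: 3 × 2 + 2 = 8 π electrons → 4(2), antiaromatic.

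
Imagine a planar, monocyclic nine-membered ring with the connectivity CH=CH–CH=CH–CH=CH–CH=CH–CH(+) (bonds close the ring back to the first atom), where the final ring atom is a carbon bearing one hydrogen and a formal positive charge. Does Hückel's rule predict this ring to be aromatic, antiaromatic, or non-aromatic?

Antiaromatic

Every ring atom contributes a p orbital perpendicular to the ring (each doubly-bonded ring atom is sp² with one p-orbital electron; the carbocation has an empty p orbital), so the π system is cyclic and fully conjugated.
π-electron count: 4 × 2 = 8 from the double-bond units + 0 from the CH(+) atom = 8.
With 8 = 4·2 π electrons, Hückel's rule classifies the planar ring as antiaromatic.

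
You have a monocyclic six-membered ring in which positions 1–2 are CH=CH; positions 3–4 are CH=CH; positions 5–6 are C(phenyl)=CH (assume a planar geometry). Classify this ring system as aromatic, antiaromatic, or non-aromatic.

All ring atoms are sp² and supply a p orbital to the ring (every atom in a ring double bond is sp² and brings one electron to the p orbital); the conjugation is uninterrupted.
Tallying contributions gives 3 × 2 = 6 from the 3 double-bond units.
Since 6 = 4·1 + 2, the ring meets the 4n+2 criterion.

Aromatic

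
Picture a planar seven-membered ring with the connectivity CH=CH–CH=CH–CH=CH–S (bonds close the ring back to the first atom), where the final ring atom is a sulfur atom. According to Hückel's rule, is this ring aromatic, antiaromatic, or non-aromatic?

Check conjugation: every atom in a ring double bond is sp² and brings one electron to the p orbital; the sulfur donates one lone pair from its p orbital — every position has a p orbital, so the cyclic π system is continuous.
Adding the contributions, 3 × 2 = 6 from the double-bond units + 2 from the S atom = 8.
With 8 = 4·2 π electrons, Hückel's rule classifies the planar ring as antiaromatic.

Antiaromatic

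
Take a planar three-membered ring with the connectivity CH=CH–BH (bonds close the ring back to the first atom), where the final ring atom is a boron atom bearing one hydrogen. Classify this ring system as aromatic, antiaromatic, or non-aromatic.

Check conjugation: each doubly-bonded ring atom is sp² with one p-orbital electron; the boron has an empty p orbital — every position has a p orbital, so the cyclic π system is continuous.
Counting π electrons: 1 × 2 = 2 from the double-bond unit + 0 from the BH atom = 2.
With 2 π electrons (n = 0), the Hückel 4n+2 condition holds.

Aromatic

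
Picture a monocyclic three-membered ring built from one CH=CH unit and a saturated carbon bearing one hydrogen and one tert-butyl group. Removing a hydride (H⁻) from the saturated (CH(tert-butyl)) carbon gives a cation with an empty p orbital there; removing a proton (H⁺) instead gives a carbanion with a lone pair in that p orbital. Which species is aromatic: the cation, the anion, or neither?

Both ions have a continuous loop of p orbitals — each ring atom is sp².
Cation: 1 × 2 + 0 = 2 π electrons → 4(0)+2, aromatic.
Anion: 1 × 2 + 2 = 4 π electrons → 4(1), antiaromatic.

The cation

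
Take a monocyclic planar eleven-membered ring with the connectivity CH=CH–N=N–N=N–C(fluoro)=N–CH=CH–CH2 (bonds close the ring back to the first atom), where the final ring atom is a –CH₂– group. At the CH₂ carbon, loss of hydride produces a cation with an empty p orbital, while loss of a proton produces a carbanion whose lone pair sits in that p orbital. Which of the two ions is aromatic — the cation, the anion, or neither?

In both ions every ring atom is sp² and contributes a p orbital, so both rings are fully conjugated.
Cation: 5 × 2 + 0 = 10 π electrons → 4(2)+2, aromatic.
Anion: 5 × 2 + 2 = 12 π electrons → 4(3), antiaromatic.

The cation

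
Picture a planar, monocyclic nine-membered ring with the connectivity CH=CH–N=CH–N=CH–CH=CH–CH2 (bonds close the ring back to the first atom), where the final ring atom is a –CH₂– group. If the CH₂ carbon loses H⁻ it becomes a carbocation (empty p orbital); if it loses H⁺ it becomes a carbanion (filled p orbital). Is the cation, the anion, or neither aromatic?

Both ions have a continuous loop of p orbitals — each ring atom is sp².
Cation: 4 × 2 + 0 = 8 π electrons → 4(2), antiaromatic.
Anion: 4 × 2 + 2 = 10 π electrons → 4(2)+2, aromatic.

The anion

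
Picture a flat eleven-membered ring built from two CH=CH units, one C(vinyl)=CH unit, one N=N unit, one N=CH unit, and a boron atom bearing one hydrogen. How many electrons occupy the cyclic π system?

10

Check conjugation: each doubly-bonded ring atom is sp² with one p-orbital electron; each sp² =N– keeps its lone pair in-plane and puts one electron into the π system; the boron has an empty p orbital — every position has a p orbital, so the cyclic π system is continuous.
Tallying contributions gives 5 × 2 = 10 from the double-bond units + 0 from the BH atom = 10.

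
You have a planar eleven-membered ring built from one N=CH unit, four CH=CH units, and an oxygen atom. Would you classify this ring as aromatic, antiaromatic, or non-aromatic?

Every ring atom contributes a p orbital perpendicular to the ring (each doubly-bonded ring atom is sp² with one p-orbital electron; the doubly-bonded nitrogens are pyridine-type — their lone pairs lie in the ring plane, leaving one electron in the p orbital; the oxygen donates one lone pair from its p orbital), so the π system is cyclic and fully conjugated.
Tallying contributions gives 5 × 2 = 10 from the double-bond units + 2 from the O atom = 12.
A 4n π count (12, n = 3) in a planar conjugated ring means antiaromatic.

Antiaromatic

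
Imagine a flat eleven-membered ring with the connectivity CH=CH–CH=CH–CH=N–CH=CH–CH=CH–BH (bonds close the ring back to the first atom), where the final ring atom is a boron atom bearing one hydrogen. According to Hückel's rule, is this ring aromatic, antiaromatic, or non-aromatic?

Aromatic

Check conjugation: every atom in a ring double bond is sp² and brings one electron to the p orbital; each sp² =N– keeps its lone pair in-plane and puts one electron into the π system; the boron has an empty p orbital — every position has a p orbital, so the cyclic π system is continuous.
π-electron count: 5 × 2 = 10 from the double-bond units + 0 from the BH atom = 10.
That gives a 4n+2 count (10, n = 2).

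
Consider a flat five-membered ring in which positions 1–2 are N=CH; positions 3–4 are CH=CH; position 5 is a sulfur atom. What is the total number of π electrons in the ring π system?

6

Every ring atom contributes a p orbital perpendicular to the ring (the double-bond atoms are sp², each contributing one p electron; each sp² =N– keeps its lone pair in-plane and puts one electron into the π system; the sulfur donates one lone pair from its p orbital), so the π system is cyclic and fully conjugated.
Counting π electrons: 2 × 2 = 4 from the double-bond units + 2 from the S atom = 6.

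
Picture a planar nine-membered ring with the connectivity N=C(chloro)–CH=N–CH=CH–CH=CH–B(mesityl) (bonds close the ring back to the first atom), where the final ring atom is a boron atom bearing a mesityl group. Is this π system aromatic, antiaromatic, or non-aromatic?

Antiaromatic

Check conjugation: the double-bond atoms are sp², each contributing one p electron; each =N– nitrogen is pyridine-type (lone pair in the sp² plane, one electron in the p orbital); the boron has an empty p orbital — every position has a p orbital, so the cyclic π system is continuous.
Tallying contributions gives 4 × 2 = 8 from the double-bond units + 0 from the B(mesityl) atom = 8.
With 8 = 4·2 π electrons, Hückel's rule classifies the planar ring as antiaromatic.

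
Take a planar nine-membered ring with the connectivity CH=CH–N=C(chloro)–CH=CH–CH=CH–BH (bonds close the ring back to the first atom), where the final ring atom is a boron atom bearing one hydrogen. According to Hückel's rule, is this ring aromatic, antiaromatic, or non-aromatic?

Antiaromatic

All ring atoms are sp² and supply a p orbital to the ring (every atom in a ring double bond is sp² and brings one electron to the p orbital; each =N– nitrogen is pyridine-type (lone pair in the sp² plane, one electron in the p orbital); the boron has an empty p orbital); the conjugation is uninterrupted.
Tallying contributions gives 4 × 2 = 8 from the double-bond units + 0 from the BH atom = 8.
A 4n π count (8, n = 2) in a planar conjugated ring means antiaromatic.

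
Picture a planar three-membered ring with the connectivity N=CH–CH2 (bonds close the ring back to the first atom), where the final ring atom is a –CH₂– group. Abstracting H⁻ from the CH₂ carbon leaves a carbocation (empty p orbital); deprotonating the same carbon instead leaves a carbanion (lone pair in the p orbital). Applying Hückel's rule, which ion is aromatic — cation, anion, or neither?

Once that carbon is sp², every ring atom has a p orbital and both ions are fully conjugated.
Cation: 1 × 2 + 0 = 2 π electrons → 4(0)+2, aromatic.
Anion: 1 × 2 + 2 = 4 π electrons → 4(1), antiaromatic.

The cation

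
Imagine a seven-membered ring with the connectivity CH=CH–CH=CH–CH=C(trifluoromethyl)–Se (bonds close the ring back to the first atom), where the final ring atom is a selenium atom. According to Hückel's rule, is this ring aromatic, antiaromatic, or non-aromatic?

Antiaromatic

Every ring atom contributes a p orbital perpendicular to the ring (the double-bond atoms are sp², each contributing one p electron; the selenium donates one lone pair from its p orbital), so the π system is cyclic and fully conjugated.
π-electron count: 3 × 2 = 6 from the double-bond units + 2 from the Se atom = 8.
With 8 = 4·2 π electrons, Hückel's rule classifies the planar ring as antiaromatic.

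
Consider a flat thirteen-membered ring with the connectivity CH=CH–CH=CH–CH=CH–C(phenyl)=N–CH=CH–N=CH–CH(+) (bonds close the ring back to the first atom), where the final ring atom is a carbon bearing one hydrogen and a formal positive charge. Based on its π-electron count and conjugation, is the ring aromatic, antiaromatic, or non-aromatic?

The p orbitals form a continuous loop: each doubly-bonded ring atom is sp² with one p-orbital electron; each sp² =N– keeps its lone pair in-plane and puts one electron into the π system; the carbocation has an empty p orbital. The ring is fully conjugated.
π-electron count: 6 × 2 = 12 from the double-bond units + 0 from the CH(+) atom = 12.
With 12 = 4·3 π electrons, Hückel's rule classifies the planar ring as antiaromatic.

Antiaromatic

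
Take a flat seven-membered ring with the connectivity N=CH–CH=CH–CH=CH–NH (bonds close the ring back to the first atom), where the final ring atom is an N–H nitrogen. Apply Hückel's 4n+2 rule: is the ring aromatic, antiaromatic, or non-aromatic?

Antiaromatic

Check conjugation: each doubly-bonded ring atom is sp² with one p-orbital electron; each sp² =N– keeps its lone pair in-plane and puts one electron into the π system; the pyrrole-type nitrogen donates its lone pair from the p orbital — every position has a p orbital, so the cyclic π system is continuous.
π-electron count: 3 × 2 = 6 from the double-bond units + 2 from the NH atom = 8.
8 = 4(2); a planar, fully conjugated 4n system is antiaromatic.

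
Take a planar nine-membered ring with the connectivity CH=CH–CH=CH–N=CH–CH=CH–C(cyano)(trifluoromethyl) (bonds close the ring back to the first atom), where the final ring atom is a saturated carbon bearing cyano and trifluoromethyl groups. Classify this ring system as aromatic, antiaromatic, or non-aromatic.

At the C(cyano)(trifluoromethyl) position, that saturated carbon is sp³ and has no p orbital in the ring π system; the ring's p-orbital overlap is broken there.
Without a continuous loop of overlapping p orbitals the Hückel electron count never comes into play.

Non-aromatic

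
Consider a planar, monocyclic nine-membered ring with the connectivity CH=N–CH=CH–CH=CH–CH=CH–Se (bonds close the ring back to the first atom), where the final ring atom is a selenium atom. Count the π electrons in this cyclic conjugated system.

Check conjugation: each doubly-bonded ring atom is sp² with one p-orbital electron; the doubly-bonded nitrogens are pyridine-type — their lone pairs lie in the ring plane, leaving one electron in the p orbital; the selenium donates one lone pair from its p orbital — every position has a p orbital, so the cyclic π system is continuous.
Tallying contributions gives 4 × 2 = 8 from the double-bond units + 2 from the Se atom = 10.

10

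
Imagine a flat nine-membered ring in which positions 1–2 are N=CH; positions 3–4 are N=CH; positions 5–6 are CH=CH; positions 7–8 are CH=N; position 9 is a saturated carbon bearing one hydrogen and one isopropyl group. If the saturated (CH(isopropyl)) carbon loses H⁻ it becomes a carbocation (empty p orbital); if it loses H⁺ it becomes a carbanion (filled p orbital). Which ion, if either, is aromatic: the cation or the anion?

Once that carbon is sp², every ring atom has a p orbital and both ions are fully conjugated.
Cation: 4 × 2 + 0 = 8 π electrons → 4(2), antiaromatic.
Anion: 4 × 2 + 2 = 10 π electrons → 4(2)+2, aromatic.

The anion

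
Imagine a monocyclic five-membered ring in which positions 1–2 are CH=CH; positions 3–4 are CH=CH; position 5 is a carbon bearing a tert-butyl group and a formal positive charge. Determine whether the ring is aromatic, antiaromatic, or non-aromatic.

Antiaromatic

The p orbitals form a continuous loop: every atom in a ring double bond is sp² and brings one electron to the p orbital; the carbocation has an empty p orbital. The ring is fully conjugated.
π-electron count: 2 × 2 = 4 from the double-bond units + 0 from the C(tert-butyl)(+) atom = 4.
A 4n π count (4, n = 1) in a planar conjugated ring means antiaromatic.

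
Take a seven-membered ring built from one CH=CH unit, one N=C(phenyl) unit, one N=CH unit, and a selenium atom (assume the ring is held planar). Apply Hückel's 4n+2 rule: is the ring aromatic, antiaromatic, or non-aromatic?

All ring atoms are sp² and supply a p orbital to the ring (the double-bond atoms are sp², each contributing one p electron; each =N– nitrogen is pyridine-type (lone pair in the sp² plane, one electron in the p orbital); the selenium donates one lone pair from its p orbital); the conjugation is uninterrupted.
Adding the contributions, 3 × 2 = 6 from the double-bond units + 2 from the Se atom = 8.
With 8 = 4·2 π electrons, Hückel's rule classifies the planar ring as antiaromatic.

Antiaromatic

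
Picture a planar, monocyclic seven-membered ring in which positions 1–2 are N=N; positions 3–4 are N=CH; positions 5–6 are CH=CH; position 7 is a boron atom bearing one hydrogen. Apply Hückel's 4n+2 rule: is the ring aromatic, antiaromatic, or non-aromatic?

Every ring atom contributes a p orbital perpendicular to the ring (each doubly-bonded ring atom is sp² with one p-orbital electron; each sp² =N– keeps its lone pair in-plane and puts one electron into the π system; the boron has an empty p orbital), so the π system is cyclic and fully conjugated.
Tallying contributions gives 3 × 2 = 6 from the double-bond units + 0 from the BH atom = 6.
6 = 4(1) + 2, which satisfies Hückel's 4n+2 rule.

Aromatic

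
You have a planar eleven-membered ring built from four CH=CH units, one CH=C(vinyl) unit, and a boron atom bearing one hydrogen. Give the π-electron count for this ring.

Every ring atom contributes a p orbital perpendicular to the ring (each doubly-bonded ring atom is sp² with one p-orbital electron; the boron has an empty p orbital), so the π system is cyclic and fully conjugated.
Tallying contributions gives 5 × 2 = 10 from the double-bond units + 0 from the BH atom = 10.

10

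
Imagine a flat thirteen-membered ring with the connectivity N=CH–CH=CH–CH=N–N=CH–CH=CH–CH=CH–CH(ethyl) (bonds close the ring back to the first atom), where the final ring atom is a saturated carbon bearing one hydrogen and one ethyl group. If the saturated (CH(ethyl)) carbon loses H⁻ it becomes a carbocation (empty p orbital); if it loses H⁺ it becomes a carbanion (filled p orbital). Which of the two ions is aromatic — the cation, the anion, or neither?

The anion

Both ions have a continuous loop of p orbitals — each ring atom is sp².
Cation: 6 × 2 + 0 = 12 π electrons → 4(3), antiaromatic.
Anion: 6 × 2 + 2 = 14 π electrons → 4(3)+2, aromatic.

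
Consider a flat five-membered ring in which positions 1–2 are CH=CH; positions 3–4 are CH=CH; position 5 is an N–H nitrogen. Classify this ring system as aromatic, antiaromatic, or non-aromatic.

Aromatic

Check conjugation: each doubly-bonded ring atom is sp² with one p-orbital electron; the pyrrole-type nitrogen donates its lone pair from the p orbital — every position has a p orbital, so the cyclic π system is continuous.
π-electron count: 2 × 2 = 4 from the double-bond units + 2 from the NH atom = 6.
That gives a 4n+2 count (6, n = 1).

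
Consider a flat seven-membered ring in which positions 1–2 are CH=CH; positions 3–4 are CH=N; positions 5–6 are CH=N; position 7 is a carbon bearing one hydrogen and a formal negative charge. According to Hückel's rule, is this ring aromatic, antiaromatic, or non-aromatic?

Every ring atom contributes a p orbital perpendicular to the ring (every atom in a ring double bond is sp² and brings one electron to the p orbital; each =N– nitrogen is pyridine-type (lone pair in the sp² plane, one electron in the p orbital); the carbanion's lone pair occupies the p orbital), so the π system is cyclic and fully conjugated.
Adding the contributions, 3 × 2 = 6 from the double-bond units + 2 from the CH(-) atom = 8.
A 4n π count (8, n = 2) in a planar conjugated ring means antiaromatic.

Antiaromatic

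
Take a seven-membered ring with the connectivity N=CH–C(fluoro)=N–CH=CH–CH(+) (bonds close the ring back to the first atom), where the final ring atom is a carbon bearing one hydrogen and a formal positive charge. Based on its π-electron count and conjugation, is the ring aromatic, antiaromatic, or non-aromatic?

Aromatic

Every ring atom contributes a p orbital perpendicular to the ring (each doubly-bonded ring atom is sp² with one p-orbital electron; the doubly-bonded nitrogens are pyridine-type — their lone pairs lie in the ring plane, leaving one electron in the p orbital; the carbocation has an empty p orbital), so the π system is cyclic and fully conjugated.
Counting π electrons: 3 × 2 = 6 from the double-bond units + 0 from the CH(+) atom = 6.
6 = 4(1) + 2, which satisfies Hückel's 4n+2 rule.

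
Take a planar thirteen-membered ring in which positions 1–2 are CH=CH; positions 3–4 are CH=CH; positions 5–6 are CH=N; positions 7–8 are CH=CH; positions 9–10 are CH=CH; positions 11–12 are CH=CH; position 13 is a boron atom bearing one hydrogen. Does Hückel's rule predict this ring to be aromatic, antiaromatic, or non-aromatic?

Every ring atom contributes a p orbital perpendicular to the ring (each doubly-bonded ring atom is sp² with one p-orbital electron; the doubly-bonded nitrogens are pyridine-type — their lone pairs lie in the ring plane, leaving one electron in the p orbital; the boron has an empty p orbital), so the π system is cyclic and fully conjugated.
Counting π electrons: 6 × 2 = 12 from the double-bond units + 0 from the BH atom = 12.
12 = 4(3); a planar, fully conjugated 4n system is antiaromatic.

Antiaromatic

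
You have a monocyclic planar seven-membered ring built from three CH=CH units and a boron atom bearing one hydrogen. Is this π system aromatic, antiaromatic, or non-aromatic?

Aromatic

Check conjugation: the double-bond atoms are sp², each contributing one p electron; the boron has an empty p orbital — every position has a p orbital, so the cyclic π system is continuous.
Adding the contributions, 3 × 2 = 6 from the double-bond units + 0 from the BH atom = 6.
6 = 4(1) + 2, which satisfies Hückel's 4n+2 rule.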